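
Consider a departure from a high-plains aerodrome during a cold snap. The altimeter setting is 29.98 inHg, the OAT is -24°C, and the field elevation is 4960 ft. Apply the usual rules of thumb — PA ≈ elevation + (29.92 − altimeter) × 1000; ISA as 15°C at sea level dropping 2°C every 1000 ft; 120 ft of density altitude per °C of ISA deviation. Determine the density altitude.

Pressure altitude = 4960 + (29.92 − 29.98) × 1000 = 4960 + (-60) = 4900 ft.
ISA temperature at 4900 ft = 15 − 2 × (4900/1000) = 5.2°C.
ISA deviation = -24 − 5.2 = -29.2°C.
Density altitude = 4900 + 120 × (-29.2) = 1396 ft.

1396 ft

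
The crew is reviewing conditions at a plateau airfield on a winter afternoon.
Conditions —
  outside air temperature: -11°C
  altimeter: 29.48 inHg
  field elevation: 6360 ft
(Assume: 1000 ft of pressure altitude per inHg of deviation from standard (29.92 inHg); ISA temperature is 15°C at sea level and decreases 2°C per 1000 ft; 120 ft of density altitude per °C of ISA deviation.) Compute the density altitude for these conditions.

Pressure altitude = 6360 + (29.92 − 29.48) × 1000 = 6360 + (+440) = 6800 ft.
ISA temperature at 6800 ft = 15 − 2 × (6800/1000) = 1.4°C.
ISA deviation = -11 − 1.4 = -12.4°C.
Density altitude = 6800 + 120 × (-12.4) = 5312 ft.

5312 ft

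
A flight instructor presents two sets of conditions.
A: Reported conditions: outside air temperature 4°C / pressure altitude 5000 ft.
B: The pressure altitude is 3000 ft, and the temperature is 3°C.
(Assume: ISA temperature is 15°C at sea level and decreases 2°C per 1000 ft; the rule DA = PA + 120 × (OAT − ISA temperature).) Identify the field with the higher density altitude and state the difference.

A by 2600 ft

A: ISA temp = 5°C, deviation -1°C, DA = 5000 + 120 × (-1) = 4880 ft.
B: ISA temp = 9°C, deviation -6°C, DA = 3000 + 120 × (-6) = 2280 ft.
A is higher by 4880 − 2280 = 2600 ft.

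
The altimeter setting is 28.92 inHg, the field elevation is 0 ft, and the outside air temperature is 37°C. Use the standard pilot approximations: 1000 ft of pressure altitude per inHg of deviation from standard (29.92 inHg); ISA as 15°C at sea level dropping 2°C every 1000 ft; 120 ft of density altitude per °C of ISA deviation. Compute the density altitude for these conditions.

3880 ft

Pressure altitude = 0 + (29.92 − 28.92) × 1000 = 0 + (+1000) = 1000 ft.
ISA temperature at 1000 ft = 15 − 2 × (1000/1000) = 13°C.
ISA deviation = 37 − 13 = +24°C.
Density altitude = 1000 + 120 × (24) = 3880 ft.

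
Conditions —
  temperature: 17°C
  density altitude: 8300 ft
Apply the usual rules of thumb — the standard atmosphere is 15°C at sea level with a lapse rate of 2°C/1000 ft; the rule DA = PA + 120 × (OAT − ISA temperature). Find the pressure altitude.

6500 ft

DA = PA + 120 × (OAT − (15 − 2·PA/1000)) = PA + 120·OAT − 1800 + 0.24·PA = 1.24·PA + 120·OAT − 1800.
So 1.24·PA = 8300 − 120 × 17 + 1800 = 8060.
PA = 8060 / 1.24 = 6500 ft.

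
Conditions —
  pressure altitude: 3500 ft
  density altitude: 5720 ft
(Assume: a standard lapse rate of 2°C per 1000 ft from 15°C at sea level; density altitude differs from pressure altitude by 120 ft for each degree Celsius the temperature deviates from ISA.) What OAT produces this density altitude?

Density altitude − pressure altitude = 5720 − 3500 = +2220 ft.
At 120 ft/°C that is an ISA deviation of 2220/120 = +18.5°C.
ISA temperature at 3500 ft = 15 − 2 × (3500/1000) = 8°C.
OAT = ISA + deviation = 8 + (+18.5) = 26.5°C.

26.5°C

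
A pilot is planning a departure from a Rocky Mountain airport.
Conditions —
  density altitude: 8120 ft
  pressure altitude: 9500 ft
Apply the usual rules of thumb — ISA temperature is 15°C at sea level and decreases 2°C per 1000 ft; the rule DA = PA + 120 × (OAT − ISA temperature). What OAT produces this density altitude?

Density altitude − pressure altitude = 8120 − 9500 = -1380 ft.
At 120 ft/°C that is an ISA deviation of -1380/120 = -11.5°C.
ISA temperature at 9500 ft = 15 − 2 × (9500/1000) = -4°C.
OAT = ISA + deviation = -4 + (-11.5) = -15.5°C.

-15.5°C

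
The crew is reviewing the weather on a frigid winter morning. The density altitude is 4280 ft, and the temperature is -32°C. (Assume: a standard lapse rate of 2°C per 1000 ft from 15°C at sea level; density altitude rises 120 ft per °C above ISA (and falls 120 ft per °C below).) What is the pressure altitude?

8000 ft

DA = PA + 120 × (OAT − (15 − 2·PA/1000)) = PA + 120·OAT − 1800 + 0.24·PA = 1.24·PA + 120·OAT − 1800.
So 1.24·PA = 4280 − 120 × (-32) + 1800 = 9920.
PA = 9920 / 1.24 = 8000 ft.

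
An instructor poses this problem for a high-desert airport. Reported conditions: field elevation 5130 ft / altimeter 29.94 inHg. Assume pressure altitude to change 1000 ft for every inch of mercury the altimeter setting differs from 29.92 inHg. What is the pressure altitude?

Pressure correction = (29.92 − 29.94) × 1000 = -20 ft.
Pressure altitude = 5130 + (-20) = 5110 ft.

5110 ft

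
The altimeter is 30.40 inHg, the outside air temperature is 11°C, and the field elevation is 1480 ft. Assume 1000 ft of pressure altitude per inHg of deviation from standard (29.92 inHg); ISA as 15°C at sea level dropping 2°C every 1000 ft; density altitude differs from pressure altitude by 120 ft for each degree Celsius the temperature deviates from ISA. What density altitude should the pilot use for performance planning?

760 ft

Pressure altitude = 1480 + (29.92 − 30.40) × 1000 = 1480 + (-480) = 1000 ft.
ISA temperature at 1000 ft = 15 − 2 × (1000/1000) = 13°C.
ISA deviation = 11 − 13 = -2°C.
Density altitude = 1000 + 120 × (-2) = 760 ft.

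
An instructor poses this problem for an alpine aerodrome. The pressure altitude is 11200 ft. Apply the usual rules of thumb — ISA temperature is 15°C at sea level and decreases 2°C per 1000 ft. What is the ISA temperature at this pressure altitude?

ISA temperature = 15 − 2 × (11200/1000) = 15 − 22.4 = -7.4°C.

-7.4°C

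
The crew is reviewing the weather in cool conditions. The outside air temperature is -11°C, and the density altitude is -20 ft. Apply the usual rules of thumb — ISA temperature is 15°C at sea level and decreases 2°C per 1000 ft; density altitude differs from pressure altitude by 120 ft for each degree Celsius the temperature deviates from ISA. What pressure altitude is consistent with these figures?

DA = PA + 120 × (OAT − (15 − 2·PA/1000)) = PA + 120·OAT − 1800 + 0.24·PA = 1.24·PA + 120·OAT − 1800.
So 1.24·PA = -20 − 120 × (-11) + 1800 = 3100.
PA = 3100 / 1.24 = 2500 ft.

2500 ft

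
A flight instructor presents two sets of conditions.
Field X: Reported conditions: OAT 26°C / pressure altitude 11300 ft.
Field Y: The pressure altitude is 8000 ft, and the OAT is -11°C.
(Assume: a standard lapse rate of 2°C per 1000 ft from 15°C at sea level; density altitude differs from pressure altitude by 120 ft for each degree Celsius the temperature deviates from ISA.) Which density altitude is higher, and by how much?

Field X: ISA temp = -7.6°C, deviation +33.6°C, DA = 11300 + 120 × 33.6 = 15332 ft.
Field Y: ISA temp = -1°C, deviation -10°C, DA = 8000 + 120 × (-10) = 6800 ft.
Field X is higher by 15332 − 6800 = 8532 ft.

Field X by 8532 ft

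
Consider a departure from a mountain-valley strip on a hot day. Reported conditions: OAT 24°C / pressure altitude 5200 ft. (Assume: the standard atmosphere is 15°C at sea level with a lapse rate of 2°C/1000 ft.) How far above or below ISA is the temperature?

ISA+19.4°C

ISA temperature at 5200 ft = 15 − 2 × (5200/1000) = 4.6°C.
Deviation = OAT − ISA = 24 − 4.6 = +19.4°C.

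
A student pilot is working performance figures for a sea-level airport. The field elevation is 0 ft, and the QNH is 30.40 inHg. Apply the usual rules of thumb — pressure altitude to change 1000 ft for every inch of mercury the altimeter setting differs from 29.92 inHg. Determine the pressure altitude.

-480 ft

Pressure correction = (29.92 − 30.40) × 1000 = -480 ft.
Pressure altitude = 0 + (-480) = -480 ft.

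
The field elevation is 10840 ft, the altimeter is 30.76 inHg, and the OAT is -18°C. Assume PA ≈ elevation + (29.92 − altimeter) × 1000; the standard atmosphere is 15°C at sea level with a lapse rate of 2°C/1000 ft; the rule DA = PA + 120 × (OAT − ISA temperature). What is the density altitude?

Pressure altitude = 10840 + (29.92 − 30.76) × 1000 = 10840 + (-840) = 10000 ft.
ISA temperature at 10000 ft = 15 − 2 × (10000/1000) = -5°C.
ISA deviation = -18 − (-5) = -13°C.
Density altitude = 10000 + 120 × (-13) = 8440 ft.

8440 ft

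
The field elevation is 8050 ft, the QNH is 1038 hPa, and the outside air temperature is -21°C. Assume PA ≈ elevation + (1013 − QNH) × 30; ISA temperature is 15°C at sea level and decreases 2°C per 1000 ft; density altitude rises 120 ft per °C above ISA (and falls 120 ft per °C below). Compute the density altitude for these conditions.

4732 ft

Pressure altitude = 8050 + (1013 − 1038) × 30 = 8050 + (-750) = 7300 ft.
ISA temperature at 7300 ft = 15 − 2 × (7300/1000) = 0.4°C.
ISA deviation = -21 − 0.4 = -21.4°C.
Density altitude = 7300 + 120 × (-21.4) = 4732 ft.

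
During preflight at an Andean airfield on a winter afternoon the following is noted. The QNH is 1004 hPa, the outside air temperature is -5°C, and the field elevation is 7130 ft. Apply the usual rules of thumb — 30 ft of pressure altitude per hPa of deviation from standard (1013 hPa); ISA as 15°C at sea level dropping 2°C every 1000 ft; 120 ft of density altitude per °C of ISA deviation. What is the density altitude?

6776 ft

Pressure altitude = 7130 + (1013 − 1004) × 30 = 7130 + (+270) = 7400 ft.
ISA temperature at 7400 ft = 15 − 2 × (7400/1000) = 0.2°C.
ISA deviation = -5 − 0.2 = -5.2°C.
Density altitude = 7400 + 120 × (-5.2) = 6776 ft.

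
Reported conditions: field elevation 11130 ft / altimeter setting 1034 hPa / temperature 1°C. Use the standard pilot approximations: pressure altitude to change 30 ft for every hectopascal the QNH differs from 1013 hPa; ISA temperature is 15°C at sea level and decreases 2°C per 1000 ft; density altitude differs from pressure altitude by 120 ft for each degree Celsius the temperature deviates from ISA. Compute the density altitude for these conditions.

Pressure altitude = 11130 + (1013 − 1034) × 30 = 11130 + (-630) = 10500 ft.
ISA temperature at 10500 ft = 15 − 2 × (10500/1000) = -6°C.
ISA deviation = 1 − (-6) = +7°C.
Density altitude = 10500 + 120 × (7) = 11340 ft.

11340 ft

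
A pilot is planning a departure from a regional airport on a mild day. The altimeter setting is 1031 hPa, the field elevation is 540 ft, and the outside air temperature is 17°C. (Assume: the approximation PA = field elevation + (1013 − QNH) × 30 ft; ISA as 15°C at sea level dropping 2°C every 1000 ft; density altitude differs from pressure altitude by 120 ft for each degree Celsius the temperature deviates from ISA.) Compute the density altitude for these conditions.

Pressure altitude = 540 + (1013 − 1031) × 30 = 540 + (-540) = 0 ft.
ISA temperature at 0 ft = 15 − 2 × (0/1000) = 15°C.
ISA deviation = 17 − 15 = +2°C.
Density altitude = 0 + 120 × (2) = 240 ft.

240 ft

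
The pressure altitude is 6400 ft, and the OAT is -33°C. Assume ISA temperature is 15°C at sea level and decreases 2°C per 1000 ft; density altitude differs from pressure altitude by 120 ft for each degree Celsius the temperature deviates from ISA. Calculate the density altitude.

2176 ft

ISA temperature at 6400 ft = 15 − 2 × (6400/1000) = 2.2°C.
ISA deviation = -33 − 2.2 = -35.2°C.
Density altitude = 6400 + 120 × (-35.2) = 6400 + (-4224) = 2176 ft.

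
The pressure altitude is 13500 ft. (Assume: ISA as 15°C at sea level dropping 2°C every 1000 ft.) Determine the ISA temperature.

ISA temperature = 15 − 2 × (13500/1000) = 15 − 27 = -12°C.

-12°C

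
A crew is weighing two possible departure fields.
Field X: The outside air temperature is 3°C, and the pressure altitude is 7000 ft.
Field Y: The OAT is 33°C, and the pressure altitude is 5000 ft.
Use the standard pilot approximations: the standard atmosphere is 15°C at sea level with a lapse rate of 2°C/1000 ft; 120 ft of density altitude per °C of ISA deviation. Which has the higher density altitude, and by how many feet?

Field Y by 1120 ft

Field X: ISA temp = 1°C, deviation +2°C, DA = 7000 + 120 × 2 = 7240 ft.
Field Y: ISA temp = 5°C, deviation +28°C, DA = 5000 + 120 × 28 = 8360 ft.
Field Y is higher by 8360 − 7240 = 1120 ft.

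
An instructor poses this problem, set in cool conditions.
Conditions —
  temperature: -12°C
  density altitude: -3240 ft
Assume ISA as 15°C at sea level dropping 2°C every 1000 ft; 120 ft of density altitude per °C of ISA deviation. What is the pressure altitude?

DA = PA + 120 × (OAT − (15 − 2·PA/1000)) = PA + 120·OAT − 1800 + 0.24·PA = 1.24·PA + 120·OAT − 1800.
So 1.24·PA = -3240 − 120 × (-12) + 1800 = 0.
PA = 0 / 1.24 = 0 ft.

0 ft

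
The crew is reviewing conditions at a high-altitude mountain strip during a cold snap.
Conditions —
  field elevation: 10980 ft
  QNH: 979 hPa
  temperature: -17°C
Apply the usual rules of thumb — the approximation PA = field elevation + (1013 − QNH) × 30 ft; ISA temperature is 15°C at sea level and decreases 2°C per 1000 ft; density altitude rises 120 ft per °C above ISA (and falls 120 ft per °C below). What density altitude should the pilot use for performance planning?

11040 ft

Pressure altitude = 10980 + (1013 − 979) × 30 = 10980 + (+1020) = 12000 ft.
ISA temperature at 12000 ft = 15 − 2 × (12000/1000) = -9°C.
ISA deviation = -17 − (-9) = -8°C.
Density altitude = 12000 + 120 × (-8) = 11040 ft.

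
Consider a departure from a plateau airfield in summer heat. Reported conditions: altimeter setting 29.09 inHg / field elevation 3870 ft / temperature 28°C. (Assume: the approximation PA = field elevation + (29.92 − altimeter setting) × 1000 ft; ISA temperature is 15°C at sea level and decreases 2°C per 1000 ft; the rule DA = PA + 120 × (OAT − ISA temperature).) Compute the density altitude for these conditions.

Pressure altitude = 3870 + (29.92 − 29.09) × 1000 = 3870 + (+830) = 4700 ft.
ISA temperature at 4700 ft = 15 − 2 × (4700/1000) = 5.6°C.
ISA deviation = 28 − 5.6 = +22.4°C.
Density altitude = 4700 + 120 × (22.4) = 7388 ft.

7388 ft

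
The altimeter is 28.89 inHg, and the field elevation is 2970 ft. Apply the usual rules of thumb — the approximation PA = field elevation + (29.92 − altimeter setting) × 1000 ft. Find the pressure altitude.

4000 ft

Pressure correction = (29.92 − 28.89) × 1000 = +1030 ft.
Pressure altitude = 2970 + (+1030) = 4000 ft.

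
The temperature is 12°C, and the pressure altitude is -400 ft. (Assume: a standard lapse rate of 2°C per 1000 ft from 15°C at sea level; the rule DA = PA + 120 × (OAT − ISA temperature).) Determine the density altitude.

ISA temperature at -400 ft = 15 − 2 × (-400/1000) = 15.8°C.
ISA deviation = 12 − 15.8 = -3.8°C.
Density altitude = -400 + 120 × (-3.8) = -400 + (-456) = -856 ft.

-856 ft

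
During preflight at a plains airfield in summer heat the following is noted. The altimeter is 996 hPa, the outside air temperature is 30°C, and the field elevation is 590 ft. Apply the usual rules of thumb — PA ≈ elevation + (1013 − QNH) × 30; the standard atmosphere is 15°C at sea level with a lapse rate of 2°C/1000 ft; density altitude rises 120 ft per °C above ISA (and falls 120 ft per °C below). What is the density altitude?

Pressure altitude = 590 + (1013 − 996) × 30 = 590 + (+510) = 1100 ft.
ISA temperature at 1100 ft = 15 − 2 × (1100/1000) = 12.8°C.
ISA deviation = 30 − 12.8 = +17.2°C.
Density altitude = 1100 + 120 × (17.2) = 3164 ft.

3164 ft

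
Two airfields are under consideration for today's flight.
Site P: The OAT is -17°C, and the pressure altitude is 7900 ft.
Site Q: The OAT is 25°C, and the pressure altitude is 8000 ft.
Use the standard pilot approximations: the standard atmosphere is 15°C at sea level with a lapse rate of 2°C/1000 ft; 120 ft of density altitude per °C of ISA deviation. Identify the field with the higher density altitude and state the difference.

Site P: ISA temp = -0.8°C, deviation -16.2°C, DA = 7900 + 120 × (-16.2) = 5956 ft.
Site Q: ISA temp = -1°C, deviation +26°C, DA = 8000 + 120 × 26 = 11120 ft.
Site Q is higher by 11120 − 5956 = 5164 ft.

Site Q by 5164 ft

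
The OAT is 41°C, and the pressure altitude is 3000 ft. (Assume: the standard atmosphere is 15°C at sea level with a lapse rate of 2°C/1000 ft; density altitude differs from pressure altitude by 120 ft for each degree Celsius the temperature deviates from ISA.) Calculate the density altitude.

ISA temperature at 3000 ft = 15 − 2 × (3000/1000) = 9°C.
ISA deviation = 41 − 9 = +32°C.
Density altitude = 3000 + 120 × (32) = 3000 + (+3840) = 6840 ft.

6840 ft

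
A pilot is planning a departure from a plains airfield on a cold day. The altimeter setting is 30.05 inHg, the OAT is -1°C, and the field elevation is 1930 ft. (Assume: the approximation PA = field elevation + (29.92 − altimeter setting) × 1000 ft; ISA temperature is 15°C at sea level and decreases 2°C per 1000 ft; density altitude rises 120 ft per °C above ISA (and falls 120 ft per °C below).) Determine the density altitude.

Pressure altitude = 1930 + (29.92 − 30.05) × 1000 = 1930 + (-130) = 1800 ft.
ISA temperature at 1800 ft = 15 − 2 × (1800/1000) = 11.4°C.
ISA deviation = -1 − 11.4 = -12.4°C.
Density altitude = 1800 + 120 × (-12.4) = 312 ft.

312 ft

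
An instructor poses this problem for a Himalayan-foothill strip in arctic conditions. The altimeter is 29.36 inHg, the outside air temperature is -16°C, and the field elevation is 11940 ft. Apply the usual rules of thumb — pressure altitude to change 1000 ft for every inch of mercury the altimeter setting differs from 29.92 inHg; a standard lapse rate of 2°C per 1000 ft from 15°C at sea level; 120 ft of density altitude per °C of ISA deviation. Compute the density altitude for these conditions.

Pressure altitude = 11940 + (29.92 − 29.36) × 1000 = 11940 + (+560) = 12500 ft.
ISA temperature at 12500 ft = 15 − 2 × (12500/1000) = -10°C.
ISA deviation = -16 − (-10) = -6°C.
Density altitude = 12500 + 120 × (-6) = 11780 ft.

11780 ft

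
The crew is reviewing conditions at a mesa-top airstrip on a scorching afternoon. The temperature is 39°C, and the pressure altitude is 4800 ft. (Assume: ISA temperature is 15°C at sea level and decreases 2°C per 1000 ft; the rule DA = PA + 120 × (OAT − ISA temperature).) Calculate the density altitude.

8832 ft

ISA temperature at 4800 ft = 15 − 2 × (4800/1000) = 5.4°C.
ISA deviation = 39 − 5.4 = +33.6°C.
Density altitude = 4800 + 120 × (33.6) = 4800 + (+4032) = 8832 ft.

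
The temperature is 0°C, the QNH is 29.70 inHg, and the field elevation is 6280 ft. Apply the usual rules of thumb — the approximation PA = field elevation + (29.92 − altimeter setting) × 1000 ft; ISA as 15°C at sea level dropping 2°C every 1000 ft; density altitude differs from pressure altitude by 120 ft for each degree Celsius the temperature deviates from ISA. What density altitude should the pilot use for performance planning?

Pressure altitude = 6280 + (29.92 − 29.70) × 1000 = 6280 + (+220) = 6500 ft.
ISA temperature at 6500 ft = 15 − 2 × (6500/1000) = 2°C.
ISA deviation = 0 − 2 = -2°C.
Density altitude = 6500 + 120 × (-2) = 6260 ft.

6260 ft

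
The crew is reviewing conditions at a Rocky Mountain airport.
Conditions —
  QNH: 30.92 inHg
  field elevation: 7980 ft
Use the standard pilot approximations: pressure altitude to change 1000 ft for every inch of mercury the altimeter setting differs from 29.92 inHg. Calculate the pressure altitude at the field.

6980 ft

Pressure correction = (29.92 − 30.92) × 1000 = -1000 ft.
Pressure altitude = 7980 + (-1000) = 6980 ft.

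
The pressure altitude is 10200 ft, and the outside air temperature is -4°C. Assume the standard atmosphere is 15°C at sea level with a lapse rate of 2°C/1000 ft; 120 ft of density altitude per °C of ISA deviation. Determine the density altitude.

ISA temperature at 10200 ft = 15 − 2 × (10200/1000) = -5.4°C.
ISA deviation = -4 − (-5.4) = +1.4°C.
Density altitude = 10200 + 120 × (1.4) = 10200 + (+168) = 10368 ft.

10368 ft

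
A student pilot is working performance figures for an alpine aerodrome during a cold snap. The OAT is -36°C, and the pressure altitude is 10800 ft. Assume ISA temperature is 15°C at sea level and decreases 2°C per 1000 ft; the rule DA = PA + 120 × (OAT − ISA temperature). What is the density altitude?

7272 ft

ISA temperature at 10800 ft = 15 − 2 × (10800/1000) = -6.6°C.
ISA deviation = -36 − (-6.6) = -29.4°C.
Density altitude = 10800 + 120 × (-29.4) = 10800 + (-3528) = 7272 ft.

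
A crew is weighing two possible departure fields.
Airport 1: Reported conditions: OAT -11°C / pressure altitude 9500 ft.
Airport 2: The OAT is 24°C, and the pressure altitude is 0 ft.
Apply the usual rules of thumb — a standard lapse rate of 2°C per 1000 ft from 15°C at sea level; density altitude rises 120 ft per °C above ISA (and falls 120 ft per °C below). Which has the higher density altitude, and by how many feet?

Airport 1: ISA temp = -4°C, deviation -7°C, DA = 9500 + 120 × (-7) = 8660 ft.
Airport 2: ISA temp = 15°C, deviation +9°C, DA = 0 + 120 × 9 = 1080 ft.
Airport 1 is higher by 8660 − 1080 = 7580 ft.

Airport 1 by 7580 ft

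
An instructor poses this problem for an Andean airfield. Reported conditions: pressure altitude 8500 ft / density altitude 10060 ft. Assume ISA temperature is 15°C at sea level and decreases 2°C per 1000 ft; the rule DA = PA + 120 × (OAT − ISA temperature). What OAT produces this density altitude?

Density altitude − pressure altitude = 10060 − 8500 = +1560 ft.
At 120 ft/°C that is an ISA deviation of 1560/120 = +13°C.
ISA temperature at 8500 ft = 15 − 2 × (8500/1000) = -2°C.
OAT = ISA + deviation = -2 + (+13) = 11°C.

11°C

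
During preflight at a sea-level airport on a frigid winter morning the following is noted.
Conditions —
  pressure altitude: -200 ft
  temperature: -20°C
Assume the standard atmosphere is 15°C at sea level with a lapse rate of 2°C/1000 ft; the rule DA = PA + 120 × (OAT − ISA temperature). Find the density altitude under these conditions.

ISA temperature at -200 ft = 15 − 2 × (-200/1000) = 15.4°C.
ISA deviation = -20 − 15.4 = -35.4°C.
Density altitude = -200 + 120 × (-35.4) = -200 + (-4248) = -4448 ft.

-4448 ft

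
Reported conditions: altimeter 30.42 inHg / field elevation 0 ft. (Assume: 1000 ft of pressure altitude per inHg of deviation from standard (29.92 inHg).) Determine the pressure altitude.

Pressure correction = (29.92 − 30.42) × 1000 = -500 ft.
Pressure altitude = 0 + (-500) = -500 ft.

-500 ft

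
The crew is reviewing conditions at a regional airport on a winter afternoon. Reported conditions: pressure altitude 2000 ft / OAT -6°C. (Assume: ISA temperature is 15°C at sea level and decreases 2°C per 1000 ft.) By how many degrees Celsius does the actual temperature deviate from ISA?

ISA temperature at 2000 ft = 15 − 2 × (2000/1000) = 11°C.
Deviation = OAT − ISA = -6 − 11 = -17°C.

ISA-17°C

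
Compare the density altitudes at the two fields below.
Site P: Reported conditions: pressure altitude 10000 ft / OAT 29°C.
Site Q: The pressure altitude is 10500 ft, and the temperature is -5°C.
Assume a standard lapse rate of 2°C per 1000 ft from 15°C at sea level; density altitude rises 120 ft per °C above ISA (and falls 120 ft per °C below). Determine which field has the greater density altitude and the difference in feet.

Site P: ISA temp = -5°C, deviation +34°C, DA = 10000 + 120 × 34 = 14080 ft.
Site Q: ISA temp = -6°C, deviation +1°C, DA = 10500 + 120 × 1 = 10620 ft.
Site P is higher by 14080 − 10620 = 3460 ft.

Site P by 3460 ft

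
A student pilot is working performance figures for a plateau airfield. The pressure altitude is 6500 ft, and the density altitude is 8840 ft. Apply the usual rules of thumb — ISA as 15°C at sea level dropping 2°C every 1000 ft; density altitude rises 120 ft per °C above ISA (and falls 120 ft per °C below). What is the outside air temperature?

Density altitude − pressure altitude = 8840 − 6500 = +2340 ft.
At 120 ft/°C that is an ISA deviation of 2340/120 = +19.5°C.
ISA temperature at 6500 ft = 15 − 2 × (6500/1000) = 2°C.
OAT = ISA + deviation = 2 + (+19.5) = 21.5°C.

21.5°C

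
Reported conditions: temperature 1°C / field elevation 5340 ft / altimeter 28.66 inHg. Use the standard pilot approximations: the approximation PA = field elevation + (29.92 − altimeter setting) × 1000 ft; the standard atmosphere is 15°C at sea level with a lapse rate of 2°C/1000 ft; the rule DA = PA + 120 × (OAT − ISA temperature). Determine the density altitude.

6504 ft

Pressure altitude = 5340 + (29.92 − 28.66) × 1000 = 5340 + (+1260) = 6600 ft.
ISA temperature at 6600 ft = 15 − 2 × (6600/1000) = 1.8°C.
ISA deviation = 1 − 1.8 = -0.8°C.
Density altitude = 6600 + 120 × (-0.8) = 6504 ft.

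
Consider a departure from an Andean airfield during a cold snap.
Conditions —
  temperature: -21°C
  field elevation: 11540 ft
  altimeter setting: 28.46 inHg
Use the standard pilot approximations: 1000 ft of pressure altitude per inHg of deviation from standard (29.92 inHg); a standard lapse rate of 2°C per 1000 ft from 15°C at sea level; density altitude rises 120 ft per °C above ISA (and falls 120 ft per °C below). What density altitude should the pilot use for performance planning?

11800 ft

Pressure altitude = 11540 + (29.92 − 28.46) × 1000 = 11540 + (+1460) = 13000 ft.
ISA temperature at 13000 ft = 15 − 2 × (13000/1000) = -11°C.
ISA deviation = -21 − (-11) = -10°C.
Density altitude = 13000 + 120 × (-10) = 11800 ft.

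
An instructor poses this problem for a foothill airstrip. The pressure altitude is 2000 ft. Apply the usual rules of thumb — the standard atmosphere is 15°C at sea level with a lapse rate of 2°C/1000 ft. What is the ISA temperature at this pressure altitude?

ISA temperature = 15 − 2 × (2000/1000) = 15 − 4 = 11°C.

11°C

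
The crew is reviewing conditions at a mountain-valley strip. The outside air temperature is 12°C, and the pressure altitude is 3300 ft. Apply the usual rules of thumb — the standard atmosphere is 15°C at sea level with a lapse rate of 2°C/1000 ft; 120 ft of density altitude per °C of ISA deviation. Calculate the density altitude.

3732 ft

ISA temperature at 3300 ft = 15 − 2 × (3300/1000) = 8.4°C.
ISA deviation = 12 − 8.4 = +3.6°C.
Density altitude = 3300 + 120 × (3.6) = 3300 + (+432) = 3732 ft.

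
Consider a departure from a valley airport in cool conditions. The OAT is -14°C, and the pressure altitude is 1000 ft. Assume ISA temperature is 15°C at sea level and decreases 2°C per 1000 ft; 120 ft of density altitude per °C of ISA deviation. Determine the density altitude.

ISA temperature at 1000 ft = 15 − 2 × (1000/1000) = 13°C.
ISA deviation = -14 − 13 = -27°C.
Density altitude = 1000 + 120 × (-27) = 1000 + (-3240) = -2240 ft.

-2240 ft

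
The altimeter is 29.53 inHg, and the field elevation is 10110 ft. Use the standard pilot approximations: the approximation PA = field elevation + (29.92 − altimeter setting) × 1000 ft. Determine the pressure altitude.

Pressure correction = (29.92 − 29.53) × 1000 = +390 ft.
Pressure altitude = 10110 + (+390) = 10500 ft.

10500 ft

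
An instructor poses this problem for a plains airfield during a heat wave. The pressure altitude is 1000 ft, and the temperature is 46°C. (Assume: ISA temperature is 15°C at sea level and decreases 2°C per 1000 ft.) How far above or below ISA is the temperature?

ISA temperature at 1000 ft = 15 − 2 × (1000/1000) = 13°C.
Deviation = OAT − ISA = 46 − 13 = +33°C.

ISA+33°C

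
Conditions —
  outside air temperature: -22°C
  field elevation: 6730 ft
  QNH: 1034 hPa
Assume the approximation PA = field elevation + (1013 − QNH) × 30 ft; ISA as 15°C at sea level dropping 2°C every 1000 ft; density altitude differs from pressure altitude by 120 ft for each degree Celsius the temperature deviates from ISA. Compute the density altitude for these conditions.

3124 ft

Pressure altitude = 6730 + (1013 − 1034) × 30 = 6730 + (-630) = 6100 ft.
ISA temperature at 6100 ft = 15 − 2 × (6100/1000) = 2.8°C.
ISA deviation = -22 − 2.8 = -24.8°C.
Density altitude = 6100 + 120 × (-24.8) = 3124 ft.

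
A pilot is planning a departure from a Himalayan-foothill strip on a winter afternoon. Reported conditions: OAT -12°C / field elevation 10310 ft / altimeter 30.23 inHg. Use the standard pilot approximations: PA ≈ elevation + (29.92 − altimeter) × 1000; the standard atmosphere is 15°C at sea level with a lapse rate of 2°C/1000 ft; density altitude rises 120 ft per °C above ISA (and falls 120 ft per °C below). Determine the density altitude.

Pressure altitude = 10310 + (29.92 − 30.23) × 1000 = 10310 + (-310) = 10000 ft.
ISA temperature at 10000 ft = 15 − 2 × (10000/1000) = -5°C.
ISA deviation = -12 − (-5) = -7°C.
Density altitude = 10000 + 120 × (-7) = 9160 ft.

9160 ft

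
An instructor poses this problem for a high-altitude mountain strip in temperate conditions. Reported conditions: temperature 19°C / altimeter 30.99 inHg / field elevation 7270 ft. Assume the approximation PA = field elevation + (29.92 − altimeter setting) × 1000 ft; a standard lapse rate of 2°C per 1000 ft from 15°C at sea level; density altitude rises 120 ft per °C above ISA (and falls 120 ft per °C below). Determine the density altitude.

Pressure altitude = 7270 + (29.92 − 30.99) × 1000 = 7270 + (-1070) = 6200 ft.
ISA temperature at 6200 ft = 15 − 2 × (6200/1000) = 2.6°C.
ISA deviation = 19 − 2.6 = +16.4°C.
Density altitude = 6200 + 120 × (16.4) = 8168 ft.

8168 ft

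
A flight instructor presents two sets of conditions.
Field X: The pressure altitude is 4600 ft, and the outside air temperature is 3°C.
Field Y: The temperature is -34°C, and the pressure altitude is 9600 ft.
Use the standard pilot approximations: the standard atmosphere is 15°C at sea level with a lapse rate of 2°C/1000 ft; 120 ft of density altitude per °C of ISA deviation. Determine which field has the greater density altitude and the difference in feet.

Field X: ISA temp = 5.8°C, deviation -2.8°C, DA = 4600 + 120 × (-2.8) = 4264 ft.
Field Y: ISA temp = -4.2°C, deviation -29.8°C, DA = 9600 + 120 × (-29.8) = 6024 ft.
Field Y is higher by 6024 − 4264 = 1760 ft.

Field Y by 1760 ft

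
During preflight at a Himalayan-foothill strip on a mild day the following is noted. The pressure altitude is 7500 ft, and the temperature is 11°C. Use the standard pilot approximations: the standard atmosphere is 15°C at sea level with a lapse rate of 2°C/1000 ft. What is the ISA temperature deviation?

ISA temperature at 7500 ft = 15 − 2 × (7500/1000) = 0°C.
Deviation = OAT − ISA = 11 − 0 = +11°C.

ISA+11°C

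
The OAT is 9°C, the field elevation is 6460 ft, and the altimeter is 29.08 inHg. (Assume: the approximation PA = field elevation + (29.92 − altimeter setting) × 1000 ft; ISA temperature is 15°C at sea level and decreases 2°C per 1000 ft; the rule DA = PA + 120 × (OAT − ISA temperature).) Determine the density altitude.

8332 ft

Pressure altitude = 6460 + (29.92 − 29.08) × 1000 = 6460 + (+840) = 7300 ft.
ISA temperature at 7300 ft = 15 − 2 × (7300/1000) = 0.4°C.
ISA deviation = 9 − 0.4 = +8.6°C.
Density altitude = 7300 + 120 × (8.6) = 8332 ft.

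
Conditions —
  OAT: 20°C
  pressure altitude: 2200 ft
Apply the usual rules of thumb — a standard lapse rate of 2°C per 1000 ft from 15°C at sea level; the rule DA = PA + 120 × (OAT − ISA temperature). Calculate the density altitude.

ISA temperature at 2200 ft = 15 − 2 × (2200/1000) = 10.6°C.
ISA deviation = 20 − 10.6 = +9.4°C.
Density altitude = 2200 + 120 × (9.4) = 2200 + (+1128) = 3328 ft.

3328 ft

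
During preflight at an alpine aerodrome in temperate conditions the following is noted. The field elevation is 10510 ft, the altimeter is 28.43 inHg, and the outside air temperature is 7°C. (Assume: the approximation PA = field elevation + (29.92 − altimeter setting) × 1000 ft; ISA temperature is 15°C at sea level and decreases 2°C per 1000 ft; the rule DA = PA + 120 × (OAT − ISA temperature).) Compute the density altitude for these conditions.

Pressure altitude = 10510 + (29.92 − 28.43) × 1000 = 10510 + (+1490) = 12000 ft.
ISA temperature at 12000 ft = 15 − 2 × (12000/1000) = -9°C.
ISA deviation = 7 − (-9) = +16°C.
Density altitude = 12000 + 120 × (16) = 13920 ft.

13920 ft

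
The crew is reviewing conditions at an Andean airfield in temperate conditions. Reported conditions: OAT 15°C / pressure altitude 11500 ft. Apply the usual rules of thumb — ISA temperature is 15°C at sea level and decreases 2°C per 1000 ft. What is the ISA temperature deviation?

ISA temperature at 11500 ft = 15 − 2 × (11500/1000) = -8°C.
Deviation = OAT − ISA = 15 − (-8) = +23°C.

ISA+23°C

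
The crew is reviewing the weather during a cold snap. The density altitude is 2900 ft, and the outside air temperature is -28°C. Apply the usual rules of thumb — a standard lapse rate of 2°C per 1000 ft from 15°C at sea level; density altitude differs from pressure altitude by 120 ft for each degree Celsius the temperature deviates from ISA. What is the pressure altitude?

DA = PA + 120 × (OAT − (15 − 2·PA/1000)) = PA + 120·OAT − 1800 + 0.24·PA = 1.24·PA + 120·OAT − 1800.
So 1.24·PA = 2900 − 120 × (-28) + 1800 = 8060.
PA = 8060 / 1.24 = 6500 ft.

6500 ft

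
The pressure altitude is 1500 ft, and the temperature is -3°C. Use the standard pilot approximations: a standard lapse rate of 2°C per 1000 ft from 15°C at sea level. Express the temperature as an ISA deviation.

ISA temperature at 1500 ft = 15 − 2 × (1500/1000) = 12°C.
Deviation = OAT − ISA = -3 − 12 = -15°C.

ISA-15°C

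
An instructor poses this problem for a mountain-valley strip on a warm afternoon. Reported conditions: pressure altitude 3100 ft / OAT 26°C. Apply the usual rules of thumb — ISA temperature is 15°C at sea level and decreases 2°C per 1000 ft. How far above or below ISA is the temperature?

ISA+17.2°C

ISA temperature at 3100 ft = 15 − 2 × (3100/1000) = 8.8°C.
Deviation = OAT − ISA = 26 − 8.8 = +17.2°C.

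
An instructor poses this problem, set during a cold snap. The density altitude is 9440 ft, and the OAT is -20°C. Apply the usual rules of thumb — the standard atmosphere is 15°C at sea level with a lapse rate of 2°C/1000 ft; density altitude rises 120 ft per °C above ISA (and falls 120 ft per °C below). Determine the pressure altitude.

DA = PA + 120 × (OAT − (15 − 2·PA/1000)) = PA + 120·OAT − 1800 + 0.24·PA = 1.24·PA + 120·OAT − 1800.
So 1.24·PA = 9440 − 120 × (-20) + 1800 = 13640.
PA = 13640 / 1.24 = 11000 ft.

11000 ft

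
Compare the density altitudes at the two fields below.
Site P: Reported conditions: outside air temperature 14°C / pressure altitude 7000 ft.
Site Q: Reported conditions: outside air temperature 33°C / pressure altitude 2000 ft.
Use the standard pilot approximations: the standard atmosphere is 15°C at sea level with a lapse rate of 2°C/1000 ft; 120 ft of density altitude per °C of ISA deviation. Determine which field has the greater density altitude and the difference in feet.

Site P by 3920 ft

Site P: ISA temp = 1°C, deviation +13°C, DA = 7000 + 120 × 13 = 8560 ft.
Site Q: ISA temp = 11°C, deviation +22°C, DA = 2000 + 120 × 22 = 4640 ft.
Site P is higher by 8560 − 4640 = 3920 ft.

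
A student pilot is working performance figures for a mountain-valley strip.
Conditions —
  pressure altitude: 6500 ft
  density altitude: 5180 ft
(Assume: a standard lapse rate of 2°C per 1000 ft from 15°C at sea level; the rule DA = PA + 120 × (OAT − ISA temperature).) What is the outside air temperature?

-9°C

Density altitude − pressure altitude = 5180 − 6500 = -1320 ft.
At 120 ft/°C that is an ISA deviation of -1320/120 = -11°C.
ISA temperature at 6500 ft = 15 − 2 × (6500/1000) = 2°C.
OAT = ISA + deviation = 2 + (-11) = -9°C.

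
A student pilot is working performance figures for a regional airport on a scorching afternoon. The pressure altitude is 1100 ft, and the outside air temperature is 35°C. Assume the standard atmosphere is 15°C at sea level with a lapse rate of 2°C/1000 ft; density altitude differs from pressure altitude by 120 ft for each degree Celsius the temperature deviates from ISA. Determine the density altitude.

ISA temperature at 1100 ft = 15 − 2 × (1100/1000) = 12.8°C.
ISA deviation = 35 − 12.8 = +22.2°C.
Density altitude = 1100 + 120 × (22.2) = 1100 + (+2664) = 3764 ft.

3764 ft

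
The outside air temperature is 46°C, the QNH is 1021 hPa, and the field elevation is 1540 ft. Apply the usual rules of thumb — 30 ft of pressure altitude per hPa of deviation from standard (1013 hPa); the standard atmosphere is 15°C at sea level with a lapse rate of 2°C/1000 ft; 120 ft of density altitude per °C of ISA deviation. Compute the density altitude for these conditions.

Pressure altitude = 1540 + (1013 − 1021) × 30 = 1540 + (-240) = 1300 ft.
ISA temperature at 1300 ft = 15 − 2 × (1300/1000) = 12.4°C.
ISA deviation = 46 − 12.4 = +33.6°C.
Density altitude = 1300 + 120 × (33.6) = 5332 ft.

5332 ft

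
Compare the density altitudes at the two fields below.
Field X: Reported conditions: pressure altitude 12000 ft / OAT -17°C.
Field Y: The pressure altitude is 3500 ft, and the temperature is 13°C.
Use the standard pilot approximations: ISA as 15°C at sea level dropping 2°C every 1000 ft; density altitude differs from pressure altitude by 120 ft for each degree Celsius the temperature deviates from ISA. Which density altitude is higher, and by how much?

Field X by 6940 ft

Field X: ISA temp = -9°C, deviation -8°C, DA = 12000 + 120 × (-8) = 11040 ft.
Field Y: ISA temp = 8°C, deviation +5°C, DA = 3500 + 120 × 5 = 4100 ft.
Field X is higher by 11040 − 4100 = 6940 ft.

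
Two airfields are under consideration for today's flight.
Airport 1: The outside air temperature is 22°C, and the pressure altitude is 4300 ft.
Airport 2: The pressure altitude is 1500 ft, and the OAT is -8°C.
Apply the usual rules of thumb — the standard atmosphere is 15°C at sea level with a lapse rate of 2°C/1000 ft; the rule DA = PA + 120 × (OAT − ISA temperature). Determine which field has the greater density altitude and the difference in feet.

Airport 1 by 7072 ft

Airport 1: ISA temp = 6.4°C, deviation +15.6°C, DA = 4300 + 120 × 15.6 = 6172 ft.
Airport 2: ISA temp = 12°C, deviation -20°C, DA = 1500 + 120 × (-20) = -900 ft.
Airport 1 is higher by 6172 − (-900) = 7072 ft.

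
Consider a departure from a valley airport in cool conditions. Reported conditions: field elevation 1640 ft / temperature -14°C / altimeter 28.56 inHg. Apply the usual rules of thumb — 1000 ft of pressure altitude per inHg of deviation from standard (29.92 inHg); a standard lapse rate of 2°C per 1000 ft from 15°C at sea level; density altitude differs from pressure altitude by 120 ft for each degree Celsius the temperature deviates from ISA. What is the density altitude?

240 ft

Pressure altitude = 1640 + (29.92 − 28.56) × 1000 = 1640 + (+1360) = 3000 ft.
ISA temperature at 3000 ft = 15 − 2 × (3000/1000) = 9°C.
ISA deviation = -14 − 9 = -23°C.
Density altitude = 3000 + 120 × (-23) = 240 ft.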